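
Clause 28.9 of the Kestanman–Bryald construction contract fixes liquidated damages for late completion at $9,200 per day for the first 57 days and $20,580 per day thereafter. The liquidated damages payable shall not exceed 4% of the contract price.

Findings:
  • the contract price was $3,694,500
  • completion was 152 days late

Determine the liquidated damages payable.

First 57 days: 57 × $9,200 = $524,400
Remaining days: (152 − 57) × $20,580 = $1,955,100
Accrued per-day damages: $524,400 + $1,955,100 = $2,479,500
Cap: 4% of $3,694,500 = $147,780
Cap at $147,780: $2,479,500 exceeds the cap → $147,780

$147,780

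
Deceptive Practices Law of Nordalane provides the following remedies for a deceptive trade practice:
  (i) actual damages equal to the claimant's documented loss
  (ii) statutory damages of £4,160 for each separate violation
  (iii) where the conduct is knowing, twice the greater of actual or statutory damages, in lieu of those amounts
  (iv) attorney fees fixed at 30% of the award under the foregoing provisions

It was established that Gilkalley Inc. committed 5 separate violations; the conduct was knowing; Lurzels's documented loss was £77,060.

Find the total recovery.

Statutory damages: 5 × £4,160 = £20,800
Greater of actual damages (£77,060) or statutory damages (£20,800): £77,060
Doubled: 2 × £77,060 = £154,120
Attorney fees: 30% of £154,120 = £46,236
Total recovery: £154,120 + £46,236 = £200,356

£200,356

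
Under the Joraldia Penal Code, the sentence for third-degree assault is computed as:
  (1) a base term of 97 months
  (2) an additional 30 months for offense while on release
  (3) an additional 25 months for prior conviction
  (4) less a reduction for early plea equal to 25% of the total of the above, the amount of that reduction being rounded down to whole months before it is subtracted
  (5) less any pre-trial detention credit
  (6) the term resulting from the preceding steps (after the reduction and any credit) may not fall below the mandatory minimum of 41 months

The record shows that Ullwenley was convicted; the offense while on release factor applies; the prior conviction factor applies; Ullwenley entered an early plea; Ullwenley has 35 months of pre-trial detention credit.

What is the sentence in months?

79 months

Offense while on release enhancement: +30 months
Prior conviction enhancement: +25 months
Adjusted term: 97 months + 30 months + 25 months = 152 months
Early plea reduction: 25% of 152 months = 38 months (rounded down)
After reduction: 152 − 38 = 114 months
Less pre-trial detention credit: 114 months − 35 months = 79 months
Minimum 41 months: 79 months meets the minimum, no increase.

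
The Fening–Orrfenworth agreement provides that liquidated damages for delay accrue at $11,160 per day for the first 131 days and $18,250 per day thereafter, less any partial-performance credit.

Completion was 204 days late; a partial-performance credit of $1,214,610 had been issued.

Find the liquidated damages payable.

First 131 days: 131 × $11,160 = $1,461,960
Remaining days: (204 − 131) × $18,250 = $1,332,250
Accrued per-day damages: $1,461,960 + $1,332,250 = $2,794,210
Less partial-performance credit: $2,794,210 − $1,214,610 = $1,579,600

$1,579,600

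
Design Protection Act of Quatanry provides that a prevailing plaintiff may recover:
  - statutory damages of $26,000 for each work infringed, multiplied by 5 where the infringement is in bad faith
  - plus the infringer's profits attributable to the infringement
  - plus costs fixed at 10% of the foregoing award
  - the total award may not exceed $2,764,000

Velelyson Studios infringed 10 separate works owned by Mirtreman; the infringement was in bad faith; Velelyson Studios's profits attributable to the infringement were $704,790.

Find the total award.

$2,205,269

Statutory damages: 10 × $26,000 = $260,000
Multiplied by 5: 5 × $260,000 = $1,300,000
Combined award: $1,300,000 + $704,790 = $2,004,790
Costs: 10% of $2,004,790 = $200,479
Award plus costs: $2,004,790 + $200,479 = $2,205,269
Cap at $2,764,000: $2,205,269 is within the cap, no reduction.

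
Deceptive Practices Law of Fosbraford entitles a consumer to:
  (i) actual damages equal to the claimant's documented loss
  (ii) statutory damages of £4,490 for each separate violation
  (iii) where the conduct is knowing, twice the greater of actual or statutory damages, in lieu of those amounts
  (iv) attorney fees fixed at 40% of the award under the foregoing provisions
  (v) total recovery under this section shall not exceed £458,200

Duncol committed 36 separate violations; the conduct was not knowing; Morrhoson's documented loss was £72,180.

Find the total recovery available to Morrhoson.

Statutory damages: 36 × £4,490 = £161,640
Conduct not knowing: the in-lieu enhancement does not apply.
Actual plus statutory damages: £72,180 + £161,640 = £233,820
Attorney fees: 40% of £233,820 = £93,528
Total before cap: £233,820 + £93,528 = £327,348
Cap at £458,200: £327,348 is within the cap, no reduction.

£327,348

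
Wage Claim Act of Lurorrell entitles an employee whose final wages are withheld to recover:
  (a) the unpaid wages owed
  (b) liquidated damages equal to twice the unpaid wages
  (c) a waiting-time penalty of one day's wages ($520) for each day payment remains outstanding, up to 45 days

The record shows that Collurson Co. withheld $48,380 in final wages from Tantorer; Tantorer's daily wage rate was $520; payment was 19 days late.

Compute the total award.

$155,020

Doubled: 2 × $48,380 = $96,760
Penalty days: min(19, 45) = 19
Waiting-time penalty: 19 × $520 = $9,880
Total award: $48,380 + $96,760 + $9,880 = $155,020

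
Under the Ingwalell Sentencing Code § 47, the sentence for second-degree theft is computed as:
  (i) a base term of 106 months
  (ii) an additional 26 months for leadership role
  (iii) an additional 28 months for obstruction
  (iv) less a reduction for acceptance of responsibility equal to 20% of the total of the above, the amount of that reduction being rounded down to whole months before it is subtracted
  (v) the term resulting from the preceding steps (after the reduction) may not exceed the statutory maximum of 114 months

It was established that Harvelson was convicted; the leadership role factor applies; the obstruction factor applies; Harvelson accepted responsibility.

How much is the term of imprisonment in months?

114 months

Leadership role enhancement: +26 months
Obstruction enhancement: +28 months
Adjusted term: 106 months + 26 months + 28 months = 160 months
Acceptance of responsibility reduction: 20% of 160 months = 32 months (rounded down)
After reduction: 160 − 32 = 128 months
Cap at 114 months: 128 months exceeds the cap → 114 months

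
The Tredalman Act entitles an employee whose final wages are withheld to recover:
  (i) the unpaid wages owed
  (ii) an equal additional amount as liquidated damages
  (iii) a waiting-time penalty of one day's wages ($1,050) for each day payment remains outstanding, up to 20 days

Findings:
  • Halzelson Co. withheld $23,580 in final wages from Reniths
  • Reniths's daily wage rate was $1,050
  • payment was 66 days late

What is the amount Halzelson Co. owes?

$68,160

Liquidated damages (equal amount): $23,580
Penalty days: min(66, 20) = 20
Waiting-time penalty: 20 × $1,050 = $21,000
Total award: $23,580 + $23,580 + $21,000 = $68,160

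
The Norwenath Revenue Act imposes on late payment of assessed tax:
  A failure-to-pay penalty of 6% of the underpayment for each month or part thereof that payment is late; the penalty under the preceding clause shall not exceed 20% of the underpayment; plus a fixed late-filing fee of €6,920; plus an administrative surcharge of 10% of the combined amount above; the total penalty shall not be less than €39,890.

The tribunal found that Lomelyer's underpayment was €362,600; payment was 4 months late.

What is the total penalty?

Accrued rate: 6% × 4 = 24%, capped at 20% → 20%
Failure-to-pay penalty: 20% of €362,600 = €72,520
Penalty before surcharge: €72,520 + €6,920 = €79,440
Administrative surcharge: 10% of €79,440 = €7,944
Total penalty: €79,440 + €7,944 = €87,384
Minimum €39,890: €87,384 meets the minimum, no increase.

€87,384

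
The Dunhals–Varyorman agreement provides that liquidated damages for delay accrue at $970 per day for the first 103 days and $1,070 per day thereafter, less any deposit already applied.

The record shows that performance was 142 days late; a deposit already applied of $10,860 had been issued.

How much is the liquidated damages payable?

First 103 days: 103 × $970 = $99,910
Remaining days: (142 − 103) × $1,070 = $41,730
Accrued per-day damages: $99,910 + $41,730 = $141,640
Less deposit already applied: $141,640 − $10,860 = $130,780

$130,780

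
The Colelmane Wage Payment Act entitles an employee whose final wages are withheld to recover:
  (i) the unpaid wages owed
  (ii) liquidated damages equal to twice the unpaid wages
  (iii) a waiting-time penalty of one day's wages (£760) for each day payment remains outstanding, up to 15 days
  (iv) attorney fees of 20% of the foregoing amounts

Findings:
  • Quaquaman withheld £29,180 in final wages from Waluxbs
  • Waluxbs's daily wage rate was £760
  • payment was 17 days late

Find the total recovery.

Doubled: 2 × £29,180 = £58,360
Penalty days: min(17, 15) = 15
Waiting-time penalty: 15 × £760 = £11,400
Subtotal: £29,180 + £58,360 + £11,400 = £98,940
Attorney fees: 20% of £98,940 = £19,788
Total award: £98,940 + £19,788 = £118,728

Total award: £118,728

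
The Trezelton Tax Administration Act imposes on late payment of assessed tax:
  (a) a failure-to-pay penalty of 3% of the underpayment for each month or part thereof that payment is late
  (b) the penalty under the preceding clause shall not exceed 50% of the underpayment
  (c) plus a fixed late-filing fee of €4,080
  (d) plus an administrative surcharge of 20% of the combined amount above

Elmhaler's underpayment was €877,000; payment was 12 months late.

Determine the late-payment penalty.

Penalty: €383,760

Accrued rate: 3% × 12 = 36%, capped at 50% → 36%
Failure-to-pay penalty: 36% of €877,000 = €315,720
Penalty before surcharge: €315,720 + €4,080 = €319,800
Administrative surcharge: 20% of €319,800 = €63,960
Total penalty: €319,800 + €63,960 = €383,760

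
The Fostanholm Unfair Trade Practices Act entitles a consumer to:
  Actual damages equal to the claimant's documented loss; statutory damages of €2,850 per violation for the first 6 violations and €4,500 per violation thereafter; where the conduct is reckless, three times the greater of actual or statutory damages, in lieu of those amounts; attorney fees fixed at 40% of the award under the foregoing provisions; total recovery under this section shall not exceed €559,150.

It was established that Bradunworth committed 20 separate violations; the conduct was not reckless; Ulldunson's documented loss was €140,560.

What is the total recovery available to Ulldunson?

First 6 violations: 6 × €2,850 = €17,100
Remaining violations: (20 − 6) × €4,500 = €63,000
Statutory damages: €17,100 + €63,000 = €80,100
Conduct not reckless: the in-lieu enhancement does not apply.
Actual plus statutory damages: €140,560 + €80,100 = €220,660
Attorney fees: 40% of €220,660 = €88,264
Total before cap: €220,660 + €88,264 = €308,924
Cap at €559,150: €308,924 is within the cap, no reduction.

Total recovery: €308,924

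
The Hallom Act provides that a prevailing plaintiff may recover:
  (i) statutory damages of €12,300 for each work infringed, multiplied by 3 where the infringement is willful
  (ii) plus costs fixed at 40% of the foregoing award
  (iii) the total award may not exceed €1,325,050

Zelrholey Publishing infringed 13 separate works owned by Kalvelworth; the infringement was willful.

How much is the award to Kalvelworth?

Statutory damages: 13 × €12,300 = €159,900
Trebled: 3 × €159,900 = €479,700
Costs: 40% of €479,700 = €191,880
Award plus costs: €479,700 + €191,880 = €671,580
Cap at €1,325,050: €671,580 is within the cap, no reduction.

€671,580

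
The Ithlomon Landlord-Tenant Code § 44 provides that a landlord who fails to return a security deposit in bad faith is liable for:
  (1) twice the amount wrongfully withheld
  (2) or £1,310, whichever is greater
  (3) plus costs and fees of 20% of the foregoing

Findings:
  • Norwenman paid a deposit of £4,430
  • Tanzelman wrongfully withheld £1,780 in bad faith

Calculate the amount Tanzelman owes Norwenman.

Doubled: 2 × £1,780 = £3,560
Minimum £1,310: £3,560 meets the minimum, no increase.
Costs and fees: 20% of £3,560 = £712
Total recovery: £3,560 + £712 = £4,272

£4,272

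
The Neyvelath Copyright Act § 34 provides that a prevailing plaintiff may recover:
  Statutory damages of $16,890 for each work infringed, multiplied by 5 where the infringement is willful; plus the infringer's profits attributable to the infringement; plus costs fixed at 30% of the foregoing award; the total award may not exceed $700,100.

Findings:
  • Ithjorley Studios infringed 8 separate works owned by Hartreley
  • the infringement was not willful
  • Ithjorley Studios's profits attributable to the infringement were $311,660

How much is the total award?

$580,814

Statutory damages: 8 × $16,890 = $135,120
Infringement not willful: no ×5 enhancement.
Combined award: $135,120 + $311,660 = $446,780
Costs: 30% of $446,780 = $134,034
Award plus costs: $446,780 + $134,034 = $580,814
Cap at $700,100: $580,814 is within the cap, no reduction.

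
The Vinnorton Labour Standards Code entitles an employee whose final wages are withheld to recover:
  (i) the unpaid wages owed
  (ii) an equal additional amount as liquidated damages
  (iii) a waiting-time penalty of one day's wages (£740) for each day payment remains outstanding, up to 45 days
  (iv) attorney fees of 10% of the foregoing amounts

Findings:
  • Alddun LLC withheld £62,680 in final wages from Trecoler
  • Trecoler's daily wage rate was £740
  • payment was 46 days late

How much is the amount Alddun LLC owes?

Liquidated damages (equal amount): £62,680
Penalty days: min(46, 45) = 45
Waiting-time penalty: 45 × £740 = £33,300
Subtotal: £62,680 + £62,680 + £33,300 = £158,660
Attorney fees: 10% of £158,660 = £15,866
Total award: £158,660 + £15,866 = £174,526

£174,526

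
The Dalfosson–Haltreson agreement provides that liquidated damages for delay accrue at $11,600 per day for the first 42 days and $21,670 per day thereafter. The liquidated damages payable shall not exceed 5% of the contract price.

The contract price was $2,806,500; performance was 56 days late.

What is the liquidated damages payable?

First 42 days: 42 × $11,600 = $487,200
Remaining days: (56 − 42) × $21,670 = $303,380
Accrued per-day damages: $487,200 + $303,380 = $790,580
Cap: 5% of $2,806,500 = $140,325
Cap at $140,325: $790,580 exceeds the cap → $140,325

$140,325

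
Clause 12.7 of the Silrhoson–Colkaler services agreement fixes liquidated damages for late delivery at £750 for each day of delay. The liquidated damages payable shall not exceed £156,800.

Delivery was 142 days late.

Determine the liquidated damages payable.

Per-day damages: 142 × £750 = £106,500
Cap at £156,800: £106,500 is within the cap, no reduction.

£106,500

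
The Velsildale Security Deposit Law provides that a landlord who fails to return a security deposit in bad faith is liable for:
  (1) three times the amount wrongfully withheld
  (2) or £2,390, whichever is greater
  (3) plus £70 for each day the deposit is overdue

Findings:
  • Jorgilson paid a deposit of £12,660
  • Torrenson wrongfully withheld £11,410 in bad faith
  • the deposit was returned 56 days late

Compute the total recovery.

£38,150

Trebled: 3 × £11,410 = £34,230
Minimum £2,390: £34,230 meets the minimum, no increase.
Late-return penalty: 56 × £70 = £3,920
Damages plus late penalty: £34,230 + £3,920 = £38,150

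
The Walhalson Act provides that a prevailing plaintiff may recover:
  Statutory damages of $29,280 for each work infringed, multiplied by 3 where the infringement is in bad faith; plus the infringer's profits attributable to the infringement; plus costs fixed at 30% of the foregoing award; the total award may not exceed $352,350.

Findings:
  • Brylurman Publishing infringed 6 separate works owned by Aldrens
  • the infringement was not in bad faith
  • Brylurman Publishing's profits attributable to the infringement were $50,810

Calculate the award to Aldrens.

Award: $294,437

Statutory damages: 6 × $29,280 = $175,680
Infringement not in bad faith: no ×3 enhancement.
Combined award: $175,680 + $50,810 = $226,490
Costs: 30% of $226,490 = $67,947
Award plus costs: $226,490 + $67,947 = $294,437
Cap at $352,350: $294,437 is within the cap, no reduction.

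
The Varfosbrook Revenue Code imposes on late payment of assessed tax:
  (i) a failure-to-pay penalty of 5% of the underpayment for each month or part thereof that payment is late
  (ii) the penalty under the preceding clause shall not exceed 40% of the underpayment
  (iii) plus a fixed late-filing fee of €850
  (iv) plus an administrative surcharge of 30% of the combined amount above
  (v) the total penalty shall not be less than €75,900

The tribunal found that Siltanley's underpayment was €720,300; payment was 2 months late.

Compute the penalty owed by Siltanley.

Accrued rate: 5% × 2 = 10%, capped at 40% → 10%
Failure-to-pay penalty: 10% of €720,300 = €72,030
Penalty before surcharge: €72,030 + €850 = €72,880
Administrative surcharge: 30% of €72,880 = €21,864
Total penalty: €72,880 + €21,864 = €94,744
Minimum €75,900: €94,744 meets the minimum, no increase.

€94,744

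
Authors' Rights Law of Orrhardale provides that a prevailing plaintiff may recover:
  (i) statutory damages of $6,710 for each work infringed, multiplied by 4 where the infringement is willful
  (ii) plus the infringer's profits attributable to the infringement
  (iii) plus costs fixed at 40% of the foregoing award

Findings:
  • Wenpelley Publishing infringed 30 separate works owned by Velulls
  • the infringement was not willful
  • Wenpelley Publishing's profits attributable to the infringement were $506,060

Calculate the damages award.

$990,304

Statutory damages: 30 × $6,710 = $201,300
Infringement not willful: no ×4 enhancement.
Combined award: $201,300 + $506,060 = $707,360
Costs: 40% of $707,360 = $282,944
Award plus costs: $707,360 + $282,944 = $990,304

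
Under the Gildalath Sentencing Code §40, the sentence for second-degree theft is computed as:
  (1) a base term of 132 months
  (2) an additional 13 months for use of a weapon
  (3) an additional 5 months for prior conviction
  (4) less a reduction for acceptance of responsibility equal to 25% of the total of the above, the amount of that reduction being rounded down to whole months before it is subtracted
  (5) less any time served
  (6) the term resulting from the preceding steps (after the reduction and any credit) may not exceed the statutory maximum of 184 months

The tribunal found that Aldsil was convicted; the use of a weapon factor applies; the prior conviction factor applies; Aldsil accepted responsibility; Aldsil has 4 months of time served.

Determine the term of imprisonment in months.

Use of a weapon enhancement: +13 months
Prior conviction enhancement: +5 months
Adjusted term: 132 months + 13 months + 5 months = 150 months
Acceptance of responsibility reduction: 25% of 150 months = 37 months (rounded down)
After reduction: 150 − 37 = 113 months
Less time served: 113 months − 4 months = 109 months
Cap at 184 months: 109 months is within the cap, no reduction.

109 months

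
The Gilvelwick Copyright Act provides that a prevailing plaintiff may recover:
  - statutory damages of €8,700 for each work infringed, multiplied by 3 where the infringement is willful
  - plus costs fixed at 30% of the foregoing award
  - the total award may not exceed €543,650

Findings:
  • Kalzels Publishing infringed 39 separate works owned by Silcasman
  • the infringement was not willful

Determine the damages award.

Statutory damages: 39 × €8,700 = €339,300
Infringement not willful: no ×3 enhancement.
Costs: 30% of €339,300 = €101,790
Award plus costs: €339,300 + €101,790 = €441,090
Cap at €543,650: €441,090 is within the cap, no reduction.

€441,090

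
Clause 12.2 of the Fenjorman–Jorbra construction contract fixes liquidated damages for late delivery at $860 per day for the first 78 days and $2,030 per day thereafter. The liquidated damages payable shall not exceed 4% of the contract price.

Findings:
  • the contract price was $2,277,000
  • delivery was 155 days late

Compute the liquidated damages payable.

First 78 days: 78 × $860 = $67,080
Remaining days: (155 − 78) × $2,030 = $156,310
Accrued per-day damages: $67,080 + $156,310 = $223,390
Cap: 4% of $2,277,000 = $91,080
Cap at $91,080: $223,390 exceeds the cap → $91,080

$91,080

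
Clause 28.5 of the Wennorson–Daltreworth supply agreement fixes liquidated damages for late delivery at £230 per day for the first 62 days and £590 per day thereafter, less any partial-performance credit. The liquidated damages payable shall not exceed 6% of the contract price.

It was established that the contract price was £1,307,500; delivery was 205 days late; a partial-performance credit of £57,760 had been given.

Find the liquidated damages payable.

£40,870

First 62 days: 62 × £230 = £14,260
Remaining days: (205 − 62) × £590 = £84,370
Accrued per-day damages: £14,260 + £84,370 = £98,630
Less partial-performance credit: £98,630 − £57,760 = £40,870
Cap: 6% of £1,307,500 = £78,450
Cap at £78,450: £40,870 is within the cap, no reduction.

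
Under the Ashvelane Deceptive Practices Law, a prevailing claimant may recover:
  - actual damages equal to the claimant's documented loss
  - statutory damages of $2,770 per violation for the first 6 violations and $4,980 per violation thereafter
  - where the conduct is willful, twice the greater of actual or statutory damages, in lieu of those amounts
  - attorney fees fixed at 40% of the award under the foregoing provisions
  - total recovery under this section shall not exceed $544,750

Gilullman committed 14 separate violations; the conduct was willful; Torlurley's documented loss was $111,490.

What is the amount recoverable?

First 6 violations: 6 × $2,770 = $16,620
Remaining violations: (14 − 6) × $4,980 = $39,840
Statutory damages: $16,620 + $39,840 = $56,460
Greater of actual damages ($111,490) or statutory damages ($56,460): $111,490
Doubled: 2 × $111,490 = $222,980
Attorney fees: 40% of $222,980 = $89,192
Total before cap: $222,980 + $89,192 = $312,172
Cap at $544,750: $312,172 is within the cap, no reduction.

Total recovery: $312,172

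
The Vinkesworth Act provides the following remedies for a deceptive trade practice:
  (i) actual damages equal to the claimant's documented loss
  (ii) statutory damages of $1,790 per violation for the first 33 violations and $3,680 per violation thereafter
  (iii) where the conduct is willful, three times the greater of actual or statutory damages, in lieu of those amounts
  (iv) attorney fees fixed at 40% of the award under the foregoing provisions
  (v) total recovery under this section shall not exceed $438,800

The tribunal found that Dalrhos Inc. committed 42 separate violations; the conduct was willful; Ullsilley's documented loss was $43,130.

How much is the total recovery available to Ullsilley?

First 33 violations: 33 × $1,790 = $59,070
Remaining violations: (42 − 33) × $3,680 = $33,120
Statutory damages: $59,070 + $33,120 = $92,190
Greater of actual damages ($43,130) or statutory damages ($92,190): $92,190
Trebled: 3 × $92,190 = $276,570
Attorney fees: 40% of $276,570 = $110,628
Total before cap: $276,570 + $110,628 = $387,198
Cap at $438,800: $387,198 is within the cap, no reduction.

$387,198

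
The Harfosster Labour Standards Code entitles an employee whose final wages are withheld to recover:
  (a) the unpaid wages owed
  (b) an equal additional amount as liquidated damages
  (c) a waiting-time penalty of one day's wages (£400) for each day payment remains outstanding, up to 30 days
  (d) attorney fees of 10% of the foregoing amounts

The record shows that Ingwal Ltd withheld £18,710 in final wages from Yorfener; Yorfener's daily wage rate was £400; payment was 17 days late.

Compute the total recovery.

Liquidated damages (equal amount): £18,710
Penalty days: min(17, 30) = 17
Waiting-time penalty: 17 × £400 = £6,800
Subtotal: £18,710 + £18,710 + £6,800 = £44,220
Attorney fees: 10% of £44,220 = £4,422
Total award: £44,220 + £4,422 = £48,642

£48,642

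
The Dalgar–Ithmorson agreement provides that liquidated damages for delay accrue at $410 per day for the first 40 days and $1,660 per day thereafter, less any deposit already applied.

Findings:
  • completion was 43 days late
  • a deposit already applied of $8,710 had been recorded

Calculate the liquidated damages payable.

Liquidated damages: $12,670

First 40 days: 40 × $410 = $16,400
Remaining days: (43 − 40) × $1,660 = $4,980
Accrued per-day damages: $16,400 + $4,980 = $21,380
Less deposit already applied: $21,380 − $8,710 = $12,670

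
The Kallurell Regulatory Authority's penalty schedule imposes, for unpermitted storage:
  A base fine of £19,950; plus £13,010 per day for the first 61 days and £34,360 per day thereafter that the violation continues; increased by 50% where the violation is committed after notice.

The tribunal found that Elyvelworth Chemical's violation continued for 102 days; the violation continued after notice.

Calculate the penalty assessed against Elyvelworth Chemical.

£3,333,480

First 61 days: 61 × £13,010 = £793,610
Remaining days: (102 − 61) × £34,360 = £1,408,760
Per-day component: £793,610 + £1,408,760 = £2,202,370
Base plus per-day: £19,950 + £2,202,370 = £2,222,320
Enhancement: 50% of £2,222,320 = £1,111,160
Enhanced fine: £2,222,320 + £1,111,160 = £3,333,480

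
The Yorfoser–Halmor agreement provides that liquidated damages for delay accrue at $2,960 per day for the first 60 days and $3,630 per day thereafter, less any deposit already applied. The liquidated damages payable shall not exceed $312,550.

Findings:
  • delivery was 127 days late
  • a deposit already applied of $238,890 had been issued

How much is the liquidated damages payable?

Liquidated damages: $181,920

First 60 days: 60 × $2,960 = $177,600
Remaining days: (127 − 60) × $3,630 = $243,210
Accrued per-day damages: $177,600 + $243,210 = $420,810
Less deposit already applied: $420,810 − $238,890 = $181,920
Cap at $312,550: $181,920 is within the cap, no reduction.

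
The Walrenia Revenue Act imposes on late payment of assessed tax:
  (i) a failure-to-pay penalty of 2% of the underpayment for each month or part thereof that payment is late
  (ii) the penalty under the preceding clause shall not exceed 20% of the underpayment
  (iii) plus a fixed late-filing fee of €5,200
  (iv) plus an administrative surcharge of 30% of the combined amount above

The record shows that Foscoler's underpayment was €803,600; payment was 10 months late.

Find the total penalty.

Accrued rate: 2% × 10 = 20%, capped at 20% → 20%
Failure-to-pay penalty: 20% of €803,600 = €160,720
Penalty before surcharge: €160,720 + €5,200 = €165,920
Administrative surcharge: 30% of €165,920 = €49,776
Total penalty: €165,920 + €49,776 = €215,696

€215,696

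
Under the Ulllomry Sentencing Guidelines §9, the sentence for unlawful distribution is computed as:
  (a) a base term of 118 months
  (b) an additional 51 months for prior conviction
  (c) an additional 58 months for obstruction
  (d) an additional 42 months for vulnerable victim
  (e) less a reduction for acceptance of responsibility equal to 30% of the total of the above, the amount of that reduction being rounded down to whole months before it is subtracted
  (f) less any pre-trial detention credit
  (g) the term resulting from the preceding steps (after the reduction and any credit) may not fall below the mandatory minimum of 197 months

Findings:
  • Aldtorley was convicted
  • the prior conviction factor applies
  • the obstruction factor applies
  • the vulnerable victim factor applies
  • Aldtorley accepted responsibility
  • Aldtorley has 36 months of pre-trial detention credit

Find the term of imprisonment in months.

197 months

Prior conviction enhancement: +51 months
Obstruction enhancement: +58 months
Vulnerable victim enhancement: +42 months
Adjusted term: 118 months + 51 months + 58 months + 42 months = 269 months
Acceptance of responsibility reduction: 30% of 269 months = 80 months (rounded down)
After reduction: 269 − 80 = 189 months
Less pre-trial detention credit: 189 months − 36 months = 153 months
Minimum 197 months: 153 months is below the minimum → 197 months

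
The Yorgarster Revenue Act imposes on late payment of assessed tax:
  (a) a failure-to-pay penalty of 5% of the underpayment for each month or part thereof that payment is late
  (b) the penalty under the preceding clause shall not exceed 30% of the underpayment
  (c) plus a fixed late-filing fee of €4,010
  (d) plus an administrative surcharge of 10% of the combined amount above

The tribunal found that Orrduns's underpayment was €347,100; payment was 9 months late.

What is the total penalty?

€118,954

Accrued rate: 5% × 9 = 45%, capped at 30% → 30%
Failure-to-pay penalty: 30% of €347,100 = €104,130
Penalty before surcharge: €104,130 + €4,010 = €108,140
Administrative surcharge: 10% of €108,140 = €10,814
Total penalty: €108,140 + €10,814 = €118,954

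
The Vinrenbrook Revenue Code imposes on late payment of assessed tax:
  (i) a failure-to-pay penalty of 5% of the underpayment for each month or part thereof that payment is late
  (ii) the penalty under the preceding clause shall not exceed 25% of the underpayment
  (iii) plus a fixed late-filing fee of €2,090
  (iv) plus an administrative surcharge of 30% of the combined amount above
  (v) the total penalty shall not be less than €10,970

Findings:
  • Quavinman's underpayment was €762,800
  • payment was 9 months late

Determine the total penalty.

€250,627

Accrued rate: 5% × 9 = 45%, capped at 25% → 25%
Failure-to-pay penalty: 25% of €762,800 = €190,700
Penalty before surcharge: €190,700 + €2,090 = €192,790
Administrative surcharge: 30% of €192,790 = €57,837
Total penalty: €192,790 + €57,837 = €250,627
Minimum €10,970: €250,627 meets the minimum, no increase.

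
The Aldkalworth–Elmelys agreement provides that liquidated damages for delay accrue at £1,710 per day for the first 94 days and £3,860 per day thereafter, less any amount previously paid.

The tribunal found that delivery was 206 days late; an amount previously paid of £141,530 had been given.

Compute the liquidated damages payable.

First 94 days: 94 × £1,710 = £160,740
Remaining days: (206 − 94) × £3,860 = £432,320
Accrued per-day damages: £160,740 + £432,320 = £593,060
Less amount previously paid: £593,060 − £141,530 = £451,530

Liquidated damages: £451,530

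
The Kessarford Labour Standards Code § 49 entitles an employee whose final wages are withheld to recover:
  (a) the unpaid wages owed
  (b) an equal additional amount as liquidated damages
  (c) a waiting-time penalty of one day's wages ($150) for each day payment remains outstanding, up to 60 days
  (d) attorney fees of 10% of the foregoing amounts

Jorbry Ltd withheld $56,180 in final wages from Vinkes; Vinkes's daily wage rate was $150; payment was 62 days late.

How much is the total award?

Liquidated damages (equal amount): $56,180
Penalty days: min(62, 60) = 60
Waiting-time penalty: 60 × $150 = $9,000
Subtotal: $56,180 + $56,180 + $9,000 = $121,360
Attorney fees: 10% of $121,360 = $12,136
Total award: $121,360 + $12,136 = $133,496

$133,496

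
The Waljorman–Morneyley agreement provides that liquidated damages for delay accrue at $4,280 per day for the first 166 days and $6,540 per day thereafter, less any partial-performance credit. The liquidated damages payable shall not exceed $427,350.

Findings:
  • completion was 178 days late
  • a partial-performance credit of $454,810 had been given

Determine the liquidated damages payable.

$334,150

First 166 days: 166 × $4,280 = $710,480
Remaining days: (178 − 166) × $6,540 = $78,480
Accrued per-day damages: $710,480 + $78,480 = $788,960
Less partial-performance credit: $788,960 − $454,810 = $334,150
Cap at $427,350: $334,150 is within the cap, no reduction.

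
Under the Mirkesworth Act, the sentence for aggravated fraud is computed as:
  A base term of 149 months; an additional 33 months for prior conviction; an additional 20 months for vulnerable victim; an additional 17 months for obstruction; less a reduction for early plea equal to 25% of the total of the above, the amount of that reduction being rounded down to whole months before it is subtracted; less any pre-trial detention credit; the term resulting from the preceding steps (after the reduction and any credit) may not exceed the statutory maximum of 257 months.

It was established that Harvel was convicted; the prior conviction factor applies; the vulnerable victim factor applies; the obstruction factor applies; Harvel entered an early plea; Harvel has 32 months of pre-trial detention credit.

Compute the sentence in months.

Prior conviction enhancement: +33 months
Vulnerable victim enhancement: +20 months
Obstruction enhancement: +17 months
Adjusted term: 149 months + 33 months + 20 months + 17 months = 219 months
Early plea reduction: 25% of 219 months = 54 months (rounded down)
After reduction: 219 − 54 = 165 months
Less pre-trial detention credit: 165 months − 32 months = 133 months
Cap at 257 months: 133 months is within the cap, no reduction.

133 months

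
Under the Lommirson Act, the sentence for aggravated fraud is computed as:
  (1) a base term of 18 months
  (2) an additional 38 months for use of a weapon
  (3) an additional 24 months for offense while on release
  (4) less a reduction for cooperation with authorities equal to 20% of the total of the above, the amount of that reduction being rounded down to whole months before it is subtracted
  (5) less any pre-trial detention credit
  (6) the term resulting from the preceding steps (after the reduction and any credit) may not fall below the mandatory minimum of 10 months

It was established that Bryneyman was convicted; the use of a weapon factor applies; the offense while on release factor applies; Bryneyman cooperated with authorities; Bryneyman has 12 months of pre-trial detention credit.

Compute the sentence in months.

Use of a weapon enhancement: +38 months
Offense while on release enhancement: +24 months
Adjusted term: 18 months + 38 months + 24 months = 80 months
Cooperation with authorities reduction: 20% of 80 months = 16 months (rounded down)
After reduction: 80 − 16 = 64 months
Less pre-trial detention credit: 64 months − 12 months = 52 months
Minimum 10 months: 52 months meets the minimum, no increase.

Sentence: 52 months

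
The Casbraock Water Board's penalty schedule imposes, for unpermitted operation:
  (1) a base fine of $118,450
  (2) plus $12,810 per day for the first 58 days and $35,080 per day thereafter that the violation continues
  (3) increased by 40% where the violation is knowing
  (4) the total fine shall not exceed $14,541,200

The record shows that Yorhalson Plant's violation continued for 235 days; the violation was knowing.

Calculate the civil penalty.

$9,898,826

First 58 days: 58 × $12,810 = $742,980
Remaining days: (235 − 58) × $35,080 = $6,209,160
Per-day component: $742,980 + $6,209,160 = $6,952,140
Base plus per-day: $118,450 + $6,952,140 = $7,070,590
Enhancement: 40% of $7,070,590 = $2,828,236
Enhanced fine: $7,070,590 + $2,828,236 = $9,898,826
Cap at $14,541,200: $9,898,826 is within the cap, no reduction.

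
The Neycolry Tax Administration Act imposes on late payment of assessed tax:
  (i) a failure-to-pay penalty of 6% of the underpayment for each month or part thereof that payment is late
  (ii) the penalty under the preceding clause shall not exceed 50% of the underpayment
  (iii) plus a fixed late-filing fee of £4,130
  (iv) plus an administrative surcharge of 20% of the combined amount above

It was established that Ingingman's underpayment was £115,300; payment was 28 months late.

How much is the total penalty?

Accrued rate: 6% × 28 = 168%, capped at 50% → 50%
Failure-to-pay penalty: 50% of £115,300 = £57,650
Penalty before surcharge: £57,650 + £4,130 = £61,780
Administrative surcharge: 20% of £61,780 = £12,356
Total penalty: £61,780 + £12,356 = £74,136

£74,136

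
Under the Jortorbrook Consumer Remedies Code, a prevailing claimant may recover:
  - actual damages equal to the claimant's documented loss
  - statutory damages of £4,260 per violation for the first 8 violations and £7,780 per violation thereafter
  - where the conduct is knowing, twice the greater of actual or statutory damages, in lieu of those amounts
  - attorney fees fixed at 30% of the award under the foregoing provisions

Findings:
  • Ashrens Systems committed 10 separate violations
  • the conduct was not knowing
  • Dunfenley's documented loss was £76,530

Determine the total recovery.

£164,021

First 8 violations: 8 × £4,260 = £34,080
Remaining violations: (10 − 8) × £7,780 = £15,560
Statutory damages: £34,080 + £15,560 = £49,640
Conduct not knowing: the in-lieu enhancement does not apply.
Actual plus statutory damages: £76,530 + £49,640 = £126,170
Attorney fees: 30% of £126,170 = £37,851
Total recovery: £126,170 + £37,851 = £164,021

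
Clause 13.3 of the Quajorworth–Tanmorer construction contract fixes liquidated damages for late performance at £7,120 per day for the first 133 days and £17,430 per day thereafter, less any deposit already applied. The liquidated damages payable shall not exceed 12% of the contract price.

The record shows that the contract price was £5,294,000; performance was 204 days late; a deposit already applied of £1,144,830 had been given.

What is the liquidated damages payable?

£635,280

First 133 days: 133 × £7,120 = £946,960
Remaining days: (204 − 133) × £17,430 = £1,237,530
Accrued per-day damages: £946,960 + £1,237,530 = £2,184,490
Less deposit already applied: £2,184,490 − £1,144,830 = £1,039,660
Cap: 12% of £5,294,000 = £635,280
Cap at £635,280: £1,039,660 exceeds the cap → £635,280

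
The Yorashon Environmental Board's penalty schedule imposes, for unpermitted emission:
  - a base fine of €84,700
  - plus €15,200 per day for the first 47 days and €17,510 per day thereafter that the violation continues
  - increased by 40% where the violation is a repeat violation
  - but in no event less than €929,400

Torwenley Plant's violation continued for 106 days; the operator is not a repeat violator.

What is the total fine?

First 47 days: 47 × €15,200 = €714,400
Remaining days: (106 − 47) × €17,510 = €1,033,090
Per-day component: €714,400 + €1,033,090 = €1,747,490
Base plus per-day: €84,700 + €1,747,490 = €1,832,190
The operator is not a repeat violator: no 40% increase.
Minimum €929,400: €1,832,190 meets the minimum, no increase.

€1,832,190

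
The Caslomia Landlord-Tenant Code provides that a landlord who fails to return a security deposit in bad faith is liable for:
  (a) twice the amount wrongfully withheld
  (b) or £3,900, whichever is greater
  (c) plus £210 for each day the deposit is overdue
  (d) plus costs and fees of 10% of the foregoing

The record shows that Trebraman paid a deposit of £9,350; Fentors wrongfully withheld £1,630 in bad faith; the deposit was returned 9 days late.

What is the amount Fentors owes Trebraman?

£6,369

Doubled: 2 × £1,630 = £3,260
Minimum £3,900: £3,260 is below the minimum → £3,900
Late-return penalty: 9 × £210 = £1,890
Damages plus late penalty: £3,900 + £1,890 = £5,790
Costs and fees: 10% of £5,790 = £579
Total recovery: £5,790 + £579 = £6,369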